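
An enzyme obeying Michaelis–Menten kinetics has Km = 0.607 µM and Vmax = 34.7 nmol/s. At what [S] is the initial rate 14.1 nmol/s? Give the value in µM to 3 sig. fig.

0.415 µM

The required fractional saturation is v/Vmax = 14.1/34.7 = 0.4063.
Then [S]/(Km+[S]) = 0.4063 ⇒ [S] = 0.607 × 0.4063/(1 − 0.4063) = 0.415 µM.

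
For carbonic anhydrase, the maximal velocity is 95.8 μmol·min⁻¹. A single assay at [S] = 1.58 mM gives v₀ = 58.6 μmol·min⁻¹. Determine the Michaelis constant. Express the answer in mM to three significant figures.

1.00 mM

v/Vmax = 58.6/95.8 = 0.6117 = [S]/(Km+[S]).
So Km + [S] = [S]/0.6117 = 2.583 mM, giving Km = 2.583 − 1.58 = 1.00 mM.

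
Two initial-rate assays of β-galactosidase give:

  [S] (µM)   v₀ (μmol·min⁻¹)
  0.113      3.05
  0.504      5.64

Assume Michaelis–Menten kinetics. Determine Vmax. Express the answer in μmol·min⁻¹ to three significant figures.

From v = Vmax[S]/(Km+[S]), each point gives Vmax = v(Km+[S])/[S].
Equating: 3.05(Km+0.113)/0.113 = 5.64(Km+0.504)/0.504.
26.99·Km + 3.05 = 11.19·Km + 5.64, so (26.99 − 11.19)·Km = 5.64 − 3.05.
Km = 2.590/15.80 = 0.164 µM; then Vmax = 3.05(0.164+0.113)/0.113 = 7.47 μmol·min⁻¹.

7.47 μmol·min⁻¹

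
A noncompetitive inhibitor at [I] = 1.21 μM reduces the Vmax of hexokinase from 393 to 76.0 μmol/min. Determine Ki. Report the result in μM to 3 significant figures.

Noncompetitive: Vmax,app = Vmax/α with α = 1 + [I]/Ki.
α = Vmax/Vmax,app = 393/76.0 = 5.171.
Since α = 1 + [I]/Ki, [I]/Ki = 5.171 − 1 = 4.171 and Ki = 1.21/4.171 = 0.290 μM.

0.290 μM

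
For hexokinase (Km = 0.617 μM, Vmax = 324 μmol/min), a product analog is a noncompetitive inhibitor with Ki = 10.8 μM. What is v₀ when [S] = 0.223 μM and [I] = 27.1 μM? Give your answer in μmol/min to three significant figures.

24.5 μmol/min

With α = 1 + [I]/Ki = 1 + 27.1/10.8 = 3.509, the noncompetitive rate law is v = (Vmax/α)·[S] / (Km + [S]).
v = (324/3.509)×0.223 / (0.617 + 0.223) = 20.59/0.8400 = 24.5 μmol/min.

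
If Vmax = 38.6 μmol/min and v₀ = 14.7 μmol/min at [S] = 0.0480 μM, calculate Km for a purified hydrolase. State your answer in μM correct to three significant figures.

0.0780 μM

From v = Vmax[S]/(Km+[S]), Km = [S](Vmax − v)/v.
Km = 0.0480 × (38.6 − 14.7) / 14.7 = 1.147/14.7 = 0.0780 μM.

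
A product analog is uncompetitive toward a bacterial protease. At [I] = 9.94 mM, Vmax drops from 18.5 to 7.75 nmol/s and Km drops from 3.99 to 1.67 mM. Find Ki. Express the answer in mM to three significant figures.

Uncompetitive: Vmax,app = Vmax/α (and Km,app = Km/α) with α = 1 + [I]/Ki.
α = Vmax/Vmax,app = 18.5/7.75 = 2.387.
Since α = 1 + [I]/Ki, [I]/Ki = 2.387 − 1 = 1.387 and Ki = 9.94/1.387 = 7.17 mM.

7.17 mM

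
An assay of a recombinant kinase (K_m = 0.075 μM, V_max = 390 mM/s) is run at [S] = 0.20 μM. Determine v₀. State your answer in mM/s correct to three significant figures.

284 mM/s

[S]/(Km+[S]) = 0.20/0.2750 = 0.7273, the fractional saturation.
v = 0.7273 × Vmax = 0.7273 × 390 = 284 mM/s.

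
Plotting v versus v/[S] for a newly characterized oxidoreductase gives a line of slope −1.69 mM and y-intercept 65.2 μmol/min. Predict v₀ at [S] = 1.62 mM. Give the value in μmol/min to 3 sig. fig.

31.9 μmol/min

In the Eadie–Hofstee form v = Vmax − Km·(v/[S]), the slope is −Km and the intercept is Vmax, so Km = 1.69 mM and Vmax = 65.2 μmol/min.
v = 65.2 × 1.62/(1.69 + 1.62) = 31.9 μmol/min.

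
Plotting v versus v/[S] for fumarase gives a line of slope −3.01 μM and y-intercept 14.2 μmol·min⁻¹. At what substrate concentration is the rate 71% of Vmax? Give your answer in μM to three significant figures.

7.37 μM

The Eadie–Hofstee slope gives Km = 3.01 μM (slope = −Km).
v/Vmax = [S]/(Km+[S]) = 0.71 ⇒ [S] = Km·0.71/(1−0.71) = 3.01 × 2.448 = 7.37 μM.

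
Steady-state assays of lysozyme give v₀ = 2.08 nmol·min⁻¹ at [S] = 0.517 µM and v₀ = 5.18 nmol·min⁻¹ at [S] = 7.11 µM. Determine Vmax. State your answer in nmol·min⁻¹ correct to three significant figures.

5.87 nmol·min⁻¹

In reciprocal form, 1/v = (Km/Vmax)·(1/[S]) + 1/Vmax. The two points give (1/[S], 1/v) = (1.934, 0.4808) and (0.1406, 0.1931).
Slope = (0.4808 − 0.1931)/(1.934 − 0.1406) = 0.1604; intercept = 0.4808 − 0.1604×1.934 = 0.1705.
Vmax = 1/intercept = 5.87 nmol·min⁻¹; Km = slope × Vmax = 0.1604 × 5.87 = 0.941 µM.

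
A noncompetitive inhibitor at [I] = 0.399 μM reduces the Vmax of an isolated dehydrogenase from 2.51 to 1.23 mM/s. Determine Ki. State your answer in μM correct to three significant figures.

Noncompetitive: Vmax,app = Vmax/α with α = 1 + [I]/Ki.
α = Vmax/Vmax,app = 2.51/1.23 = 2.041.
Ki = [I]/(α − 1) = 0.399/1.041 = 0.383 μM.

0.383 μM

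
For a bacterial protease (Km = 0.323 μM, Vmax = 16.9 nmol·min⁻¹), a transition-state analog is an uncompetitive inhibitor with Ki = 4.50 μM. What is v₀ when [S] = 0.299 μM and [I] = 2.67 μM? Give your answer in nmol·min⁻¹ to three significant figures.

With α = 1 + [I]/Ki = 1 + 2.67/4.50 = 1.593, the uncompetitive rate law is v = (Vmax/α)·[S] / (Km/α + [S]).
v = (16.9/1.593)×0.299 / (0.323/1.593 + 0.299) = 3.171/0.5017 = 6.32 nmol·min⁻¹.

6.32 nmol·min⁻¹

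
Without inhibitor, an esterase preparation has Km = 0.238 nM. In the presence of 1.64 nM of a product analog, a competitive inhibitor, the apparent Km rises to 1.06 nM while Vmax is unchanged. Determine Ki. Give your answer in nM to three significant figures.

Competitive: Km,app = α·Km with α = 1 + [I]/Ki.
α = Km,app/Km = 1.06/0.238 = 4.454.
Ki = [I]/(α − 1) = 1.64/3.454 = 0.475 nM.

0.475 nM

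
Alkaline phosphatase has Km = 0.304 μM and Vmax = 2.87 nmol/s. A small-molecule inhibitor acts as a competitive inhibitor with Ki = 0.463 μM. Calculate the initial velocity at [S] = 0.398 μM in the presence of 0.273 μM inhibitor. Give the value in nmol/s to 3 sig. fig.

1.30 nmol/s

With α = 1 + [I]/Ki = 1 + 0.273/0.463 = 1.590, the competitive rate law is v = Vmax[S] / (αKm + [S]).
v = 2.87×0.398 / (1.590×0.304 + 0.398) = 1.142/0.8812 = 1.30 nmol/s.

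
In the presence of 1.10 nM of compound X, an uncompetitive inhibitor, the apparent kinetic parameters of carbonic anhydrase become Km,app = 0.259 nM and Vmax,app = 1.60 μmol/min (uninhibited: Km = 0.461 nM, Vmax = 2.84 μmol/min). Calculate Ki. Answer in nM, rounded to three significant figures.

Uncompetitive: Vmax,app = Vmax/α (and Km,app = Km/α) with α = 1 + [I]/Ki.
α = Vmax/Vmax,app = 2.84/1.60 = 1.775.
Since α = 1 + [I]/Ki, [I]/Ki = 1.775 − 1 = 0.7750 and Ki = 1.10/0.7750 = 1.42 nM.

1.42 nM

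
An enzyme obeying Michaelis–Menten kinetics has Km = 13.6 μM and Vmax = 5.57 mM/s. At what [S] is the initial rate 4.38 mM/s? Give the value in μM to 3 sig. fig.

The required fractional saturation is v/Vmax = 4.38/5.57 = 0.7864.
Then [S]/(Km+[S]) = 0.7864 ⇒ [S] = 13.6 × 0.7864/(1 − 0.7864) = 50.1 μM.

50.1 μM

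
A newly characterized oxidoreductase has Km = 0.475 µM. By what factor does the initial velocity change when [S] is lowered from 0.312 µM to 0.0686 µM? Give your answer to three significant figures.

0.318

The fractional saturations are [S]/(Km+[S]) = 0.312/0.7870 = 0.3964 and 0.0686/0.5436 = 0.1262.
v₂/v₁ is just their ratio: 0.1262/0.3964 = 0.318.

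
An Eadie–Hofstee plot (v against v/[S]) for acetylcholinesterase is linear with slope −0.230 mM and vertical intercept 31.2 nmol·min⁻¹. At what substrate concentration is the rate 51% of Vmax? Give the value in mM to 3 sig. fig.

0.239 mM

The Eadie–Hofstee slope gives Km = 0.230 mM (slope = −Km).
v/Vmax = [S]/(Km+[S]) = 0.51 ⇒ [S] = Km·0.51/(1−0.51) = 0.230 × 1.041 = 0.239 mM.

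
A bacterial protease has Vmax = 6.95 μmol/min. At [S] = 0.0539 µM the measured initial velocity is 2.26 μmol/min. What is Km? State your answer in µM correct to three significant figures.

v/Vmax = 2.26/6.95 = 0.3252 = [S]/(Km+[S]).
So Km + [S] = [S]/0.3252 = 0.1658 µM, giving Km = 0.1658 − 0.0539 = 0.112 µM.

0.112 µM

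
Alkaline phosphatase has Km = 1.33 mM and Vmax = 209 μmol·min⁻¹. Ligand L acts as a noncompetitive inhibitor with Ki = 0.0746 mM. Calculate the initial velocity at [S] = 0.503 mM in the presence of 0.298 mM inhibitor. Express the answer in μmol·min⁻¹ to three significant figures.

11.5 μmol·min⁻¹

α = 1 + [I]/Ki = 1 + 0.298/0.0746 = 4.995.
For a noncompetitive inhibitor, Vmax is reduced to Vmax/α while Km is unchanged: Km,app = 1.33 mM, Vmax,app = 41.8 μmol·min⁻¹.
v = Vmax,app·[S]/(Km,app + [S]) = 41.8 × 0.503/(1.33 + 0.503) = 11.5 μmol·min⁻¹.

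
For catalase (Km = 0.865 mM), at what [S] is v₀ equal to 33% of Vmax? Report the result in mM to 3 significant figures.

0.426 mM

v/Vmax = [S]/(Km+[S]) = 0.33, so [S] = Km·0.33/(1 − 0.33) = 0.865 × 0.4925.
[S] = 0.426 mM.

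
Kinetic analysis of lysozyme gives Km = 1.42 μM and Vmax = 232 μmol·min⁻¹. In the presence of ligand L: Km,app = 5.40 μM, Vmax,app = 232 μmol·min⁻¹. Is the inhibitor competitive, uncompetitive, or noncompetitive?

Km increases (1.42 → 5.40 μM) while Vmax is unchanged — the hallmark of competitive inhibition.

competitive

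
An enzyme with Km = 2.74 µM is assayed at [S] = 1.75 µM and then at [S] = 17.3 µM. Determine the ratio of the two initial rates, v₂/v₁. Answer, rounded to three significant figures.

The fractional saturations are [S]/(Km+[S]) = 1.75/4.490 = 0.3898 and 17.3/20.04 = 0.8633.
v₂/v₁ is just their ratio: 0.8633/0.3898 = 2.21.

2.21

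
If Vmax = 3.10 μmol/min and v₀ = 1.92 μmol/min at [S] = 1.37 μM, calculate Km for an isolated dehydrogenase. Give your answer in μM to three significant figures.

From v = Vmax[S]/(Km+[S]), Km = [S](Vmax − v)/v.
Km = 1.37 × (3.10 − 1.92) / 1.92 = 1.617/1.92 = 0.842 μM.

0.842 μM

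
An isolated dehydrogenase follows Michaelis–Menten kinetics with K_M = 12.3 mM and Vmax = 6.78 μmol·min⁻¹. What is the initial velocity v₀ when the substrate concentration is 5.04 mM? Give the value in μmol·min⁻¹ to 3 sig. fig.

[S]/(Km+[S]) = 5.04/17.34 = 0.2907, the fractional saturation.
v = 0.2907 × Vmax = 0.2907 × 6.78 = 1.97 μmol·min⁻¹.

1.97 μmol·min⁻¹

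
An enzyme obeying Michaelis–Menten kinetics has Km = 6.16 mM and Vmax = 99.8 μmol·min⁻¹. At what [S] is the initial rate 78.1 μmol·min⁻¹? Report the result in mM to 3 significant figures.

The required fractional saturation is v/Vmax = 78.1/99.8 = 0.7826.
Then [S]/(Km+[S]) = 0.7826 ⇒ [S] = 6.16 × 0.7826/(1 − 0.7826) = 22.2 mM.

22.2 mM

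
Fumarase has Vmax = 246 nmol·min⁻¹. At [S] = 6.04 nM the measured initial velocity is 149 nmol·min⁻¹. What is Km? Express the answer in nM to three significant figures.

From v = Vmax[S]/(Km+[S]), Km = [S](Vmax − v)/v.
Km = 6.04 × (246 − 149) / 149 = 585.9/149 = 3.93 nM.

3.93 nM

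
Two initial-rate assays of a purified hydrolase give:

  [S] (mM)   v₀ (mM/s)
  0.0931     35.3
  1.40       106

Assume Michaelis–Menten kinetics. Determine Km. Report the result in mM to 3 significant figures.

0.233 mM

From v = Vmax[S]/(Km+[S]), each point gives Vmax = v(Km+[S])/[S].
Equating: 35.3(Km+0.0931)/0.0931 = 106(Km+1.40)/1.40.
379.2·Km + 35.3 = 75.71·Km + 106, so (379.2 − 75.71)·Km = 106 − 35.3.
Km = 70.70/303.4 = 0.233 mM; then Vmax = 35.3(0.233+0.0931)/0.0931 = 124 mM/s.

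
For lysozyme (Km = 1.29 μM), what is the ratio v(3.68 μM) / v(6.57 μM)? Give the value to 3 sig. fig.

Since Vmax cancels, v₂/v₁ = [S]₂(Km+[S]₁) / [S]₁(Km+[S]₂).
= 3.68×(1.29+6.57) / (6.57×(1.29+3.68)) = 28.92/32.65 = 0.886.

0.886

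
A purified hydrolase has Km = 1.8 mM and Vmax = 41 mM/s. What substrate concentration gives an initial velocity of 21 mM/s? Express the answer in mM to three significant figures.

The required fractional saturation is v/Vmax = 21/41 = 0.5122.
Then [S]/(Km+[S]) = 0.5122 ⇒ [S] = 1.8 × 0.5122/(1 − 0.5122) = 1.89 mM.

1.89 mM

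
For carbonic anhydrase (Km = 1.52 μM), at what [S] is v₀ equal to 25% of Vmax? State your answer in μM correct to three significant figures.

v/Vmax = [S]/(Km+[S]) = 0.25, so [S] = Km·0.25/(1 − 0.25) = 1.52 × 0.3333.
[S] = 0.507 μM.

0.507 μM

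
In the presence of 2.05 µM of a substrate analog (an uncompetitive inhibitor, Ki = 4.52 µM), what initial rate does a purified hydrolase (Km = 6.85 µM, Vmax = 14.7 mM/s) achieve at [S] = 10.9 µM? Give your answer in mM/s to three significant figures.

7.06 mM/s

With α = 1 + [I]/Ki = 1 + 2.05/4.52 = 1.454, the uncompetitive rate law is v = (Vmax/α)·[S] / (Km/α + [S]).
v = (14.7/1.454)×10.9 / (6.85/1.454 + 10.9) = 110.2/15.61 = 7.06 mM/s.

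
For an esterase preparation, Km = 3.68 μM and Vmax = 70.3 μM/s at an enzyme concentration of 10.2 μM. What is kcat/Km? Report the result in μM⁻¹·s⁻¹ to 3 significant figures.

kcat = Vmax/[E]total = 70.3/10.2 = 6.89 s⁻¹.
kcat/Km = 6.89/3.68 = 1.87 μM⁻¹·s⁻¹.

1.87 μM⁻¹·s⁻¹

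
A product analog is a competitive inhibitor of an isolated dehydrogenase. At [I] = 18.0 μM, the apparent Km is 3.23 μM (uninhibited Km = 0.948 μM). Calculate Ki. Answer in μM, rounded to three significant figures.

7.48 μM

Competitive: Km,app = α·Km with α = 1 + [I]/Ki.
α = Km,app/Km = 3.23/0.948 = 3.407.
Since α = 1 + [I]/Ki, [I]/Ki = 3.407 − 1 = 2.407 and Ki = 18.0/2.407 = 7.48 μM.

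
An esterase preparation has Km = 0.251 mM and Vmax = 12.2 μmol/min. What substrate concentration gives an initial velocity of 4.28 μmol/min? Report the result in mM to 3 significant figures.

Rearranging v = Vmax[S]/(Km+[S]) gives [S] = Km·v/(Vmax − v).
[S] = 0.251 × 4.28 / (12.2 − 4.28) = 1.074/7.920 = 0.136 mM.

0.136 mM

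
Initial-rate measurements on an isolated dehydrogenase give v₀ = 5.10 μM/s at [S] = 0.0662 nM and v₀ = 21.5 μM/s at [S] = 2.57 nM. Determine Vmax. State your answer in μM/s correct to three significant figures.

23.5 μM/s

In reciprocal form, 1/v = (Km/Vmax)·(1/[S]) + 1/Vmax. The two points give (1/[S], 1/v) = (15.11, 0.1961) and (0.3891, 0.04651).
Slope = (0.1961 − 0.04651)/(15.11 − 0.3891) = 0.01016; intercept = 0.1961 − 0.01016×15.11 = 0.04256.
Vmax = 1/intercept = 23.5 μM/s; Km = slope × Vmax = 0.01016 × 23.5 = 0.239 nM.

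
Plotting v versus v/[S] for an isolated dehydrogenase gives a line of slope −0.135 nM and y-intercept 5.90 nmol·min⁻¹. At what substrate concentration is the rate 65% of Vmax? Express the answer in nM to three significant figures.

The Eadie–Hofstee slope gives Km = 0.135 nM (slope = −Km).
v/Vmax = [S]/(Km+[S]) = 0.65 ⇒ [S] = Km·0.65/(1−0.65) = 0.135 × 1.857 = 0.251 nM.

0.251 nM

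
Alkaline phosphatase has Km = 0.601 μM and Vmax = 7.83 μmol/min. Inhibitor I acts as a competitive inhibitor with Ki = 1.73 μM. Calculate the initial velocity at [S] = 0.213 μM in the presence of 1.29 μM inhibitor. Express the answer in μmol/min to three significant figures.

1.32 μmol/min

α = 1 + [I]/Ki = 1 + 1.29/1.73 = 1.746.
For a competitive inhibitor, Vmax is unchanged and the apparent Km becomes α·Km: Km,app = 1.05 μM, Vmax,app = 7.83 μmol/min.
v = Vmax,app·[S]/(Km,app + [S]) = 7.83 × 0.213/(1.05 + 0.213) = 1.32 μmol/min.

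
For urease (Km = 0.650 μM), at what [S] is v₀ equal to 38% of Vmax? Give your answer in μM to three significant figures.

v/Vmax = [S]/(Km+[S]) = 0.38, so [S] = Km·0.38/(1 − 0.38) = 0.650 × 0.6129.
[S] = 0.398 μM.

0.398 μM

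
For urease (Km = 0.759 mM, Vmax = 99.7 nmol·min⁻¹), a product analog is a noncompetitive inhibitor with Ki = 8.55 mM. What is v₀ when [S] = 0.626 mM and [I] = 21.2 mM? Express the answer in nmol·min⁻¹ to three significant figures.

13.0 nmol·min⁻¹

With α = 1 + [I]/Ki = 1 + 21.2/8.55 = 3.480, the noncompetitive rate law is v = (Vmax/α)·[S] / (Km + [S]).
v = (99.7/3.480)×0.626 / (0.759 + 0.626) = 17.94/1.385 = 13.0 nmol·min⁻¹.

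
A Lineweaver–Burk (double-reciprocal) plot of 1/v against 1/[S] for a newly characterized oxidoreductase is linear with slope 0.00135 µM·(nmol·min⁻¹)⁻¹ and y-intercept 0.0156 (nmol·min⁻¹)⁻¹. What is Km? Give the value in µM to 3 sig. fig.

0.0865 µM

y-intercept = 1/Vmax ⇒ Vmax = 64.1 nmol·min⁻¹; slope = Km/Vmax ⇒ Km = slope × Vmax.
Km = 0.00135 × 64.1 = 0.0865 µM.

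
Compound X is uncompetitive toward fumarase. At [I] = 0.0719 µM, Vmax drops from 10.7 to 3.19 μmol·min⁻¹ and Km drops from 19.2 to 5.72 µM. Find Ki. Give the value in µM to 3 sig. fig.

0.0305 µM

Uncompetitive: Vmax,app = Vmax/α (and Km,app = Km/α) with α = 1 + [I]/Ki.
α = Vmax/Vmax,app = 10.7/3.19 = 3.354.
Ki = [I]/(α − 1) = 0.0719/2.354 = 0.0305 µM.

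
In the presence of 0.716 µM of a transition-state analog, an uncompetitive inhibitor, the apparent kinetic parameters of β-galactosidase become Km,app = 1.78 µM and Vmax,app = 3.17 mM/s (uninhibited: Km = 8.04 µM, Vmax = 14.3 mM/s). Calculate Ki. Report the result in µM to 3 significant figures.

0.204 µM

Uncompetitive: Vmax,app = Vmax/α (and Km,app = Km/α) with α = 1 + [I]/Ki.
α = Vmax/Vmax,app = 14.3/3.17 = 4.511.
Since α = 1 + [I]/Ki, [I]/Ki = 4.511 − 1 = 3.511 and Ki = 0.716/3.511 = 0.204 µM.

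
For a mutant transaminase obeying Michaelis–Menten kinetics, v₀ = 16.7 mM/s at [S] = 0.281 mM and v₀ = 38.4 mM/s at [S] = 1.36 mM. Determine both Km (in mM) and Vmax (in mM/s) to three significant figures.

From v = Vmax[S]/(Km+[S]), each point gives Vmax = v(Km+[S])/[S].
Equating: 16.7(Km+0.281)/0.281 = 38.4(Km+1.36)/1.36.
59.43·Km + 16.7 = 28.24·Km + 38.4, so (59.43 − 28.24)·Km = 38.4 − 16.7.
Km = 21.70/31.20 = 0.696 mM; then Vmax = 16.7(0.696+0.281)/0.281 = 58.0 mM/s.

Km = 0.696 mM; Vmax = 58.0 mM/s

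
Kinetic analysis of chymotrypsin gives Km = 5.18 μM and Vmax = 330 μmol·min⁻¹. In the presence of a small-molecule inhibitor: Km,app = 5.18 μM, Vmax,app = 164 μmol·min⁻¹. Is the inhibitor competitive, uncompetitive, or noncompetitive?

Vmax decreases (330 → 164 μmol·min⁻¹) while Km is unchanged — pure noncompetitive inhibition.

noncompetitive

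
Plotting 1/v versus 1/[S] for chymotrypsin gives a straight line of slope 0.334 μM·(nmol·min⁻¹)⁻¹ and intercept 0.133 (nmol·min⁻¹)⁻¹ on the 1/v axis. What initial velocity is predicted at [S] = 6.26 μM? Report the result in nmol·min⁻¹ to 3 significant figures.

5.37 nmol·min⁻¹

The y-intercept is 1/Vmax, so Vmax = 1/0.133 = 7.52 nmol·min⁻¹.
The slope is Km/Vmax, so Km = 0.334 × 7.52 = 2.51 μM.
Then v = 7.52 × 6.26/(2.51 + 6.26) = 5.37 nmol·min⁻¹.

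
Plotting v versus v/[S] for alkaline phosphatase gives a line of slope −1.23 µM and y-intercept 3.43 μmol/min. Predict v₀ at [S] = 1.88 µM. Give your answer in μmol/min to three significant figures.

2.07 μmol/min

In the Eadie–Hofstee form v = Vmax − Km·(v/[S]), the slope is −Km and the intercept is Vmax, so Km = 1.23 µM and Vmax = 3.43 μmol/min.
v = 3.43 × 1.88/(1.23 + 1.88) = 2.07 μmol/min.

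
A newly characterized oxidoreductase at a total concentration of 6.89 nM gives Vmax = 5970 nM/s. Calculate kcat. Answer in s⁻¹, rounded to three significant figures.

866 s⁻¹

kcat = Vmax/[E]total = 5970 nM/s / 6.89 nM = 866 s⁻¹.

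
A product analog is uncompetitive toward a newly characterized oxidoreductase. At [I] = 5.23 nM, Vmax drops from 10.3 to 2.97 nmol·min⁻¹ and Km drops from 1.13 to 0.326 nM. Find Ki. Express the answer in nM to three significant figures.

Uncompetitive: Vmax,app = Vmax/α (and Km,app = Km/α) with α = 1 + [I]/Ki.
α = Vmax/Vmax,app = 10.3/2.97 = 3.468.
Ki = [I]/(α − 1) = 5.23/2.468 = 2.12 nM.

2.12 nM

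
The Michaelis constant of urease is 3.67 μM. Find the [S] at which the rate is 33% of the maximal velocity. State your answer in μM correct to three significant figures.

1.81 μM

v/Vmax = [S]/(Km+[S]) = 0.33, so [S] = Km·0.33/(1 − 0.33) = 3.67 × 0.4925.
[S] = 1.81 μM.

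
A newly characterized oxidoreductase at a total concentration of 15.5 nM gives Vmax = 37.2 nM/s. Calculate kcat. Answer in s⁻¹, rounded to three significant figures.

kcat = Vmax/[E]total = 37.2 nM/s / 15.5 nM = 2.40 s⁻¹.

2.40 s⁻¹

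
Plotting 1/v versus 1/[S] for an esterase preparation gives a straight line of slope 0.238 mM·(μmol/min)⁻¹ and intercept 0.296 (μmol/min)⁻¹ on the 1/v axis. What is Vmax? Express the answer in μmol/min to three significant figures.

The y-intercept of a Lineweaver–Burk plot equals 1/Vmax, so Vmax = 1/0.296 = 3.38 μmol/min.

3.38 μmol/min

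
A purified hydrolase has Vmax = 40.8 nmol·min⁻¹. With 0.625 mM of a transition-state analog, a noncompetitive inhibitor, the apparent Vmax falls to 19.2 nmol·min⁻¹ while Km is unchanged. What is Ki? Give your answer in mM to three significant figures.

Noncompetitive: Vmax,app = Vmax/α with α = 1 + [I]/Ki.
α = Vmax/Vmax,app = 40.8/19.2 = 2.125.
Ki = [I]/(α − 1) = 0.625/1.125 = 0.556 mM.

0.556 mM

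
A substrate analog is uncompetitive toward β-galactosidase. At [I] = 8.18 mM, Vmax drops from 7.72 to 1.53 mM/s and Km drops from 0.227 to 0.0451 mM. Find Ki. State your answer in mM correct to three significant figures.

Uncompetitive: Vmax,app = Vmax/α (and Km,app = Km/α) with α = 1 + [I]/Ki.
α = Vmax/Vmax,app = 7.72/1.53 = 5.046.
Since α = 1 + [I]/Ki, [I]/Ki = 5.046 − 1 = 4.046 and Ki = 8.18/4.046 = 2.02 mM.

2.02 mM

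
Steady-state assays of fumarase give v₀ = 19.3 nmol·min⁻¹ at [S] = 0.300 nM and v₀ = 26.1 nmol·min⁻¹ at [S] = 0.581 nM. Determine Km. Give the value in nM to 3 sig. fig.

In reciprocal form, 1/v = (Km/Vmax)·(1/[S]) + 1/Vmax. The two points give (1/[S], 1/v) = (3.333, 0.05181) and (1.721, 0.03831).
Slope = (0.05181 − 0.03831)/(3.333 − 1.721) = 0.008373; intercept = 0.05181 − 0.008373×3.333 = 0.02390.
Vmax = 1/intercept = 41.8 nmol·min⁻¹; Km = slope × Vmax = 0.008373 × 41.8 = 0.350 nM.

0.350 nM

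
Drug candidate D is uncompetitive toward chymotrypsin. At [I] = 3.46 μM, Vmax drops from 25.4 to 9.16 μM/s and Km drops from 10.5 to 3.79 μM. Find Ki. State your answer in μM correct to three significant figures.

Uncompetitive: Vmax,app = Vmax/α (and Km,app = Km/α) with α = 1 + [I]/Ki.
α = Vmax/Vmax,app = 25.4/9.16 = 2.773.
Since α = 1 + [I]/Ki, [I]/Ki = 2.773 − 1 = 1.773 and Ki = 3.46/1.773 = 1.95 μM.

1.95 μM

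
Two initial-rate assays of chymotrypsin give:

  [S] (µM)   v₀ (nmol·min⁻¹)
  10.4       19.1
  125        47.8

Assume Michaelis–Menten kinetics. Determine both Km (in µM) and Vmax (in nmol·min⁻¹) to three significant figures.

Km = 19.7 µM; Vmax = 55.3 nmol·min⁻¹

From v = Vmax[S]/(Km+[S]), each point gives Vmax = v(Km+[S])/[S].
Equating: 19.1(Km+10.4)/10.4 = 47.8(Km+125)/125.
1.837·Km + 19.1 = 0.3824·Km + 47.8, so (1.837 − 0.3824)·Km = 47.8 − 19.1.
Km = 28.70/1.454 = 19.7 µM; then Vmax = 19.1(19.7+10.4)/10.4 = 55.3 nmol·min⁻¹.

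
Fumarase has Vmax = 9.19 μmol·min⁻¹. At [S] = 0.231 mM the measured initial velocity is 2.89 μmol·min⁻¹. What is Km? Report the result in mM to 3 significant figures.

v/Vmax = 2.89/9.19 = 0.3145 = [S]/(Km+[S]).
So Km + [S] = [S]/0.3145 = 0.7346 mM, giving Km = 0.7346 − 0.231 = 0.504 mM.

0.504 mM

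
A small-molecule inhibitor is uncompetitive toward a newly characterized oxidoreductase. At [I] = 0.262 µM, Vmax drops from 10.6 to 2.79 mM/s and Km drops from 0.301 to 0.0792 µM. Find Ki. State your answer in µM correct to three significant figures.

0.0936 µM

Uncompetitive: Vmax,app = Vmax/α (and Km,app = Km/α) with α = 1 + [I]/Ki.
α = Vmax/Vmax,app = 10.6/2.79 = 3.799.
Ki = [I]/(α − 1) = 0.262/2.799 = 0.0936 µM.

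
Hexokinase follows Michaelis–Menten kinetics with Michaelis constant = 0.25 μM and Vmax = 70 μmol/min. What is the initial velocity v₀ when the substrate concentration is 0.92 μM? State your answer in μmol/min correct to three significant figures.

[S]/(Km+[S]) = 0.92/1.170 = 0.7863, the fractional saturation.
v = 0.7863 × Vmax = 0.7863 × 70 = 55.0 μmol/min.

55.0 μmol/min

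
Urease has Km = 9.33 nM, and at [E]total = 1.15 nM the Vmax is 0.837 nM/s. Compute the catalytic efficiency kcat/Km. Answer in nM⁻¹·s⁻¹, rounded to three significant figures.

0.0780 nM⁻¹·s⁻¹

kcat = Vmax/[E]total = 0.837/1.15 = 0.728 s⁻¹.
kcat/Km = 0.728/9.33 = 0.0780 nM⁻¹·s⁻¹.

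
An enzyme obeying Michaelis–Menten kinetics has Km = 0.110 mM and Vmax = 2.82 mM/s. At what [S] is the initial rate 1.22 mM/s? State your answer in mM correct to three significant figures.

The required fractional saturation is v/Vmax = 1.22/2.82 = 0.4326.
Then [S]/(Km+[S]) = 0.4326 ⇒ [S] = 0.110 × 0.4326/(1 − 0.4326) = 0.0839 mM.

0.0839 mM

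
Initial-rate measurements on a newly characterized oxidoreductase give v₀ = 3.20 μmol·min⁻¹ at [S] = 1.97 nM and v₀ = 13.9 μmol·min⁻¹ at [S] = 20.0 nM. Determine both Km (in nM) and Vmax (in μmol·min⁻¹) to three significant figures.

From v = Vmax[S]/(Km+[S]), each point gives Vmax = v(Km+[S])/[S].
Equating: 3.20(Km+1.97)/1.97 = 13.9(Km+20.0)/20.0.
1.624·Km + 3.20 = 0.6950·Km + 13.9, so (1.624 − 0.6950)·Km = 13.9 − 3.20.
Km = 10.70/0.9294 = 11.5 nM; then Vmax = 3.20(11.5+1.97)/1.97 = 21.9 μmol·min⁻¹.

Km = 11.5 nM; Vmax = 21.9 μmol·min⁻¹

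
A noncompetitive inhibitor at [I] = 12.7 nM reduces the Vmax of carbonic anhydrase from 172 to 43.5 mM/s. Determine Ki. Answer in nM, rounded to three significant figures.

Noncompetitive: Vmax,app = Vmax/α with α = 1 + [I]/Ki.
α = Vmax/Vmax,app = 172/43.5 = 3.954.
Ki = [I]/(α − 1) = 12.7/2.954 = 4.30 nM.

4.30 nM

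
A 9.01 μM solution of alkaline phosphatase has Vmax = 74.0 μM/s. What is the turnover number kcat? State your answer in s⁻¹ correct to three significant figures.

8.21 s⁻¹

kcat = Vmax/[E]total = 74.0 μM/s / 9.01 μM = 8.21 s⁻¹.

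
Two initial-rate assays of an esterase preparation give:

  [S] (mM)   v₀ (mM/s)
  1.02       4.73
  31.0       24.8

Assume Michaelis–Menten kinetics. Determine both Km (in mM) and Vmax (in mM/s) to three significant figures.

Km = 5.23 mM; Vmax = 29.0 mM/s

In reciprocal form, 1/v = (Km/Vmax)·(1/[S]) + 1/Vmax. The two points give (1/[S], 1/v) = (0.9804, 0.2114) and (0.03226, 0.04032).
Slope = (0.2114 − 0.04032)/(0.9804 − 0.03226) = 0.1805; intercept = 0.2114 − 0.1805×0.9804 = 0.03450.
Vmax = 1/intercept = 29.0 mM/s; Km = slope × Vmax = 0.1805 × 29.0 = 5.23 mM.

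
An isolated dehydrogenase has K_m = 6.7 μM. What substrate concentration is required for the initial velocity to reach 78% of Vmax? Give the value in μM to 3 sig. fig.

23.8 μM

v/Vmax = [S]/(Km+[S]) = 0.78, so [S] = Km·0.78/(1 − 0.78) = 6.7 × 3.545.
[S] = 23.8 μM.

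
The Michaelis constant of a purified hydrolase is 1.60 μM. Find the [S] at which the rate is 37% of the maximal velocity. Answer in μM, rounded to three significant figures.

0.940 μM

v/Vmax = [S]/(Km+[S]) = 0.37, so [S] = Km·0.37/(1 − 0.37) = 1.60 × 0.5873.
[S] = 0.940 μM.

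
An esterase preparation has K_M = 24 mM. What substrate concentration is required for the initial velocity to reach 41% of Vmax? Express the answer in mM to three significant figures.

v/Vmax = [S]/(Km+[S]) = 0.41, so [S] = Km·0.41/(1 − 0.41) = 24 × 0.6949.
[S] = 16.7 mM.

16.7 mM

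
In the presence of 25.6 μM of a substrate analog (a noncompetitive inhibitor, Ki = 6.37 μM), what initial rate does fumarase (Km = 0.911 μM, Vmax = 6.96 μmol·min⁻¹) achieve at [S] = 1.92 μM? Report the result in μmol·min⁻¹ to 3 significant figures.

α = 1 + [I]/Ki = 1 + 25.6/6.37 = 5.019.
For a noncompetitive inhibitor, Vmax is reduced to Vmax/α while Km is unchanged: Km,app = 0.911 μM, Vmax,app = 1.39 μmol·min⁻¹.
v = Vmax,app·[S]/(Km,app + [S]) = 1.39 × 1.92/(0.911 + 1.92) = 0.941 μmol·min⁻¹.

0.941 μmol·min⁻¹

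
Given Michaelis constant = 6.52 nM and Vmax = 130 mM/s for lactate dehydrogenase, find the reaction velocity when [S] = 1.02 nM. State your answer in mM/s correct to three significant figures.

17.6 mM/s

[S]/(Km+[S]) = 1.02/7.540 = 0.1353, the fractional saturation.
v = 0.1353 × Vmax = 0.1353 × 130 = 17.6 mM/s.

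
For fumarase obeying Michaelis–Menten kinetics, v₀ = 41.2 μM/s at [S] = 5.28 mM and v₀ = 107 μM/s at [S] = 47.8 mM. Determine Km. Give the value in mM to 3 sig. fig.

In reciprocal form, 1/v = (Km/Vmax)·(1/[S]) + 1/Vmax. The two points give (1/[S], 1/v) = (0.1894, 0.02427) and (0.02092, 0.009346).
Slope = (0.02427 − 0.009346)/(0.1894 − 0.02092) = 0.08860; intercept = 0.02427 − 0.08860×0.1894 = 0.007492.
Vmax = 1/intercept = 133 μM/s; Km = slope × Vmax = 0.08860 × 133 = 11.8 mM.

11.8 mM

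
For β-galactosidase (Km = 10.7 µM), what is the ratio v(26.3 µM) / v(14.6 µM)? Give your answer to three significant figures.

Since Vmax cancels, v₂/v₁ = [S]₂(Km+[S]₁) / [S]₁(Km+[S]₂).
= 26.3×(10.7+14.6) / (14.6×(10.7+26.3)) = 665.4/540.2 = 1.23.

1.23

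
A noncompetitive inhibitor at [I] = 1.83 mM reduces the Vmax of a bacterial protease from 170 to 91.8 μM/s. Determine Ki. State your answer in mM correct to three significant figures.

Noncompetitive: Vmax,app = Vmax/α with α = 1 + [I]/Ki.
α = Vmax/Vmax,app = 170/91.8 = 1.852.
Since α = 1 + [I]/Ki, [I]/Ki = 1.852 − 1 = 0.8519 and Ki = 1.83/0.8519 = 2.15 mM.

2.15 mM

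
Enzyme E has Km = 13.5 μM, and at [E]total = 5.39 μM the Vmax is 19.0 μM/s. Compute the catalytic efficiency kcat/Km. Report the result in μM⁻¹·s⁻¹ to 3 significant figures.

kcat = Vmax/[E]total = 19.0/5.39 = 3.53 s⁻¹.
kcat/Km = 3.53/13.5 = 0.261 μM⁻¹·s⁻¹.

0.261 μM⁻¹·s⁻¹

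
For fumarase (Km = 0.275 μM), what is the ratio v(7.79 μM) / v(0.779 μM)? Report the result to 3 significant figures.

The fractional saturations are [S]/(Km+[S]) = 0.779/1.054 = 0.7391 and 7.79/8.065 = 0.9659.
v₂/v₁ is just their ratio: 0.9659/0.7391 = 1.31.

1.31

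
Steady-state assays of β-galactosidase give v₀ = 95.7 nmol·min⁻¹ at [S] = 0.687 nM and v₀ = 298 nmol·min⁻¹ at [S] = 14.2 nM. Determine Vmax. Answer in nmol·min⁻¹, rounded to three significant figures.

334 nmol·min⁻¹

In reciprocal form, 1/v = (Km/Vmax)·(1/[S]) + 1/Vmax. The two points give (1/[S], 1/v) = (1.456, 0.01045) and (0.07042, 0.003356).
Slope = (0.01045 − 0.003356)/(1.456 − 0.07042) = 0.005121; intercept = 0.01045 − 0.005121×1.456 = 0.002995.
Vmax = 1/intercept = 334 nmol·min⁻¹; Km = slope × Vmax = 0.005121 × 334 = 1.71 nM.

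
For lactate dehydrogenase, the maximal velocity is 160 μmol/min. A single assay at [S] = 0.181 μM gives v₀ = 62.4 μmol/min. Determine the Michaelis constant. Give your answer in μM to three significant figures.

From v = Vmax[S]/(Km+[S]), Km = [S](Vmax − v)/v.
Km = 0.181 × (160 − 62.4) / 62.4 = 17.67/62.4 = 0.283 μM.

0.283 μM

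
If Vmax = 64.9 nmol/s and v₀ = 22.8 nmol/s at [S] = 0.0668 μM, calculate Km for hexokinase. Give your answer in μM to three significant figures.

From v = Vmax[S]/(Km+[S]), Km = [S](Vmax − v)/v.
Km = 0.0668 × (64.9 − 22.8) / 22.8 = 2.812/22.8 = 0.123 μM.

0.123 μM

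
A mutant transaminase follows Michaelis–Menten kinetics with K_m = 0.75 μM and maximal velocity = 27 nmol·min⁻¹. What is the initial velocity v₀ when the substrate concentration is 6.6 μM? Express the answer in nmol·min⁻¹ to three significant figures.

[S]/(Km+[S]) = 6.6/7.350 = 0.8980, the fractional saturation.
v = 0.8980 × Vmax = 0.8980 × 27 = 24.2 nmol·min⁻¹.

24.2 nmol·min⁻¹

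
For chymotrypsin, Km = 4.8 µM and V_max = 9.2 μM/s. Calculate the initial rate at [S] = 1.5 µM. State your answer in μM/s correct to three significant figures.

v = Vmax·[S]/(Km + [S]) = 9.2 × 1.5 / (4.8 + 1.5)
  = 13.80 / 6.300 = 2.19 μM/s.

2.19 μM/s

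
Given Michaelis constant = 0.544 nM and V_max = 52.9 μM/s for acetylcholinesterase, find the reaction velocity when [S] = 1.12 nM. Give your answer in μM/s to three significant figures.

35.6 μM/s

[S]/(Km+[S]) = 1.12/1.664 = 0.6731, the fractional saturation.
v = 0.6731 × Vmax = 0.6731 × 52.9 = 35.6 μM/s.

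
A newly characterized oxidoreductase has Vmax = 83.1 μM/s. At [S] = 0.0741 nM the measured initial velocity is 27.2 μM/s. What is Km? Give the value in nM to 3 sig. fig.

0.152 nM

v/Vmax = 27.2/83.1 = 0.3273 = [S]/(Km+[S]).
So Km + [S] = [S]/0.3273 = 0.2264 nM, giving Km = 0.2264 − 0.0741 = 0.152 nM.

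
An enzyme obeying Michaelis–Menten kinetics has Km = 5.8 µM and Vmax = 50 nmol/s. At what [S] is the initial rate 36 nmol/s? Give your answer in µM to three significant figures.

Rearranging v = Vmax[S]/(Km+[S]) gives [S] = Km·v/(Vmax − v).
[S] = 5.8 × 36 / (50 − 36) = 208.8/14.00 = 14.9 µM.

14.9 µM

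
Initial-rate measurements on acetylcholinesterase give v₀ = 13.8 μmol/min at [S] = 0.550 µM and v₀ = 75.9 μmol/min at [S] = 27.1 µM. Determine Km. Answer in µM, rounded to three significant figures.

2.79 µM

From v = Vmax[S]/(Km+[S]), each point gives Vmax = v(Km+[S])/[S].
Equating: 13.8(Km+0.550)/0.550 = 75.9(Km+27.1)/27.1.
25.09·Km + 13.8 = 2.801·Km + 75.9, so (25.09 − 2.801)·Km = 75.9 − 13.8.
Km = 62.10/22.29 = 2.79 µM; then Vmax = 13.8(2.79+0.550)/0.550 = 83.7 μmol/min.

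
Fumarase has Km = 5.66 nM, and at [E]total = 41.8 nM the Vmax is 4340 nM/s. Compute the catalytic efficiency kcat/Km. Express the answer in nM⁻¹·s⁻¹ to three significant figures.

18.3 nM⁻¹·s⁻¹

kcat = Vmax/[E]total = 4340/41.8 = 104 s⁻¹.
kcat/Km = 104/5.66 = 18.3 nM⁻¹·s⁻¹.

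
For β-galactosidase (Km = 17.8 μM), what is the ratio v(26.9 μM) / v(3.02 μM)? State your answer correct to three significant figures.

4.15

Since Vmax cancels, v₂/v₁ = [S]₂(Km+[S]₁) / [S]₁(Km+[S]₂).
= 26.9×(17.8+3.02) / (3.02×(17.8+26.9)) = 560.1/135.0 = 4.15.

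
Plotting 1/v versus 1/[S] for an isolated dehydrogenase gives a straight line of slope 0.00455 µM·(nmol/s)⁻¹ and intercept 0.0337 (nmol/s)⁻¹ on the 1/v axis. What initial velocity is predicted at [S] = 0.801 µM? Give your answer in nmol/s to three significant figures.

The y-intercept is 1/Vmax, so Vmax = 1/0.0337 = 29.7 nmol/s.
The slope is Km/Vmax, so Km = 0.00455 × 29.7 = 0.135 µM.
Then v = 29.7 × 0.801/(0.135 + 0.801) = 25.4 nmol/s.

25.4 nmol/s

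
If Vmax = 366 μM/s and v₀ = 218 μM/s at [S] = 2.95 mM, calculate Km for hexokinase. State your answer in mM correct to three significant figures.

From v = Vmax[S]/(Km+[S]), Km = [S](Vmax − v)/v.
Km = 2.95 × (366 − 218) / 218 = 436.6/218 = 2.00 mM.

2.00 mM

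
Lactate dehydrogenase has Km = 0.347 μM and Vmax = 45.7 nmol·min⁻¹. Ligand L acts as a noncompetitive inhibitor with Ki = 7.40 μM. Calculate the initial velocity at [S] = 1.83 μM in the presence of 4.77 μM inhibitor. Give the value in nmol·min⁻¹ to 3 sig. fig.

α = 1 + [I]/Ki = 1 + 4.77/7.40 = 1.645.
For a noncompetitive inhibitor, Vmax is reduced to Vmax/α while Km is unchanged: Km,app = 0.347 μM, Vmax,app = 27.8 nmol·min⁻¹.
v = Vmax,app·[S]/(Km,app + [S]) = 27.8 × 1.83/(0.347 + 1.83) = 23.4 nmol·min⁻¹.

23.4 nmol·min⁻¹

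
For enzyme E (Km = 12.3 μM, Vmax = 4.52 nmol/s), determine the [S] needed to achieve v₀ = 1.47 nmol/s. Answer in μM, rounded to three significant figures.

5.93 μM

Rearranging v = Vmax[S]/(Km+[S]) gives [S] = Km·v/(Vmax − v).
[S] = 12.3 × 1.47 / (4.52 − 1.47) = 18.08/3.050 = 5.93 μM.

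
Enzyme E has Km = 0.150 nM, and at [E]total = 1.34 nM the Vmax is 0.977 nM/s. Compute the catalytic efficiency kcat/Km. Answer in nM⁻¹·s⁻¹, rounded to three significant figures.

4.86 nM⁻¹·s⁻¹

kcat = Vmax/[E]total = 0.977/1.34 = 0.729 s⁻¹.
kcat/Km = 0.729/0.150 = 4.86 nM⁻¹·s⁻¹.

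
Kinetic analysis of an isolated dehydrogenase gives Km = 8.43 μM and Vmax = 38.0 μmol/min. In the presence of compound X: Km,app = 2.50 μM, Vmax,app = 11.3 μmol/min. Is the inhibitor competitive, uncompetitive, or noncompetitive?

Both Km and Vmax decrease by the same factor (~3.37-fold) — characteristic of uncompetitive inhibition.

uncompetitive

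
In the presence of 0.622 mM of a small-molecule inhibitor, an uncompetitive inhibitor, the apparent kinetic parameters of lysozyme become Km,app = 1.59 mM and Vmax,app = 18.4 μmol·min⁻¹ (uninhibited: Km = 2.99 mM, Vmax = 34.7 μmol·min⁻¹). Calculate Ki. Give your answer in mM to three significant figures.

0.702 mM

Uncompetitive: Vmax,app = Vmax/α (and Km,app = Km/α) with α = 1 + [I]/Ki.
α = Vmax/Vmax,app = 34.7/18.4 = 1.886.
Ki = [I]/(α − 1) = 0.622/0.8859 = 0.702 mM.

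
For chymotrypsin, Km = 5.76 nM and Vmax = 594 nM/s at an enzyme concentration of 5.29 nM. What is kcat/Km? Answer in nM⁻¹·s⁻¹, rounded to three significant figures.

19.5 nM⁻¹·s⁻¹

kcat = Vmax/[E]total = 594/5.29 = 112 s⁻¹.
kcat/Km = 112/5.76 = 19.5 nM⁻¹·s⁻¹.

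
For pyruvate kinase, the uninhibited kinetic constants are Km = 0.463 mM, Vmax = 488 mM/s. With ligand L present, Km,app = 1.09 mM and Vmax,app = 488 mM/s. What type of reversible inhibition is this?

competitive

Km increases (0.463 → 1.09 mM) while Vmax is unchanged — the hallmark of competitive inhibition.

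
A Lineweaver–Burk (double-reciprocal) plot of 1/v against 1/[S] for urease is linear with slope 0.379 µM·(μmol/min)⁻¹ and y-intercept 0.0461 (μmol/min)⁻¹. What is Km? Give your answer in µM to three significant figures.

y-intercept = 1/Vmax ⇒ Vmax = 21.7 μmol/min; slope = Km/Vmax ⇒ Km = slope × Vmax.
Km = 0.379 × 21.7 = 8.22 µM.

8.22 µM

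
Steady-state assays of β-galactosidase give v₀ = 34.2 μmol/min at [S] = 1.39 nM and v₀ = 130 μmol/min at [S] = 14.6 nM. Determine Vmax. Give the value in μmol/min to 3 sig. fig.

184 μmol/min

From v = Vmax[S]/(Km+[S]), each point gives Vmax = v(Km+[S])/[S].
Equating: 34.2(Km+1.39)/1.39 = 130(Km+14.6)/14.6.
24.60·Km + 34.2 = 8.904·Km + 130, so (24.60 − 8.904)·Km = 130 − 34.2.
Km = 95.80/15.70 = 6.10 nM; then Vmax = 34.2(6.10+1.39)/1.39 = 184 μmol/min.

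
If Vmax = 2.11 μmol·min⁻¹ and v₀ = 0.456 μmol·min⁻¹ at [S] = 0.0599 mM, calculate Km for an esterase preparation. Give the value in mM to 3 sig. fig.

From v = Vmax[S]/(Km+[S]), Km = [S](Vmax − v)/v.
Km = 0.0599 × (2.11 − 0.456) / 0.456 = 0.09907/0.456 = 0.217 mM.

0.217 mM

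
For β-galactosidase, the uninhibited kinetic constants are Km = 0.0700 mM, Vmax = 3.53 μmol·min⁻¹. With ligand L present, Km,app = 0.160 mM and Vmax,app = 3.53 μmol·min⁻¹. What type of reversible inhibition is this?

Km increases (0.0700 → 0.160 mM) while Vmax is unchanged — the hallmark of competitive inhibition.

competitive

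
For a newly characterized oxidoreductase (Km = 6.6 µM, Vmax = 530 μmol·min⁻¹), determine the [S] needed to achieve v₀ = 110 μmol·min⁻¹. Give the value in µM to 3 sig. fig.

The required fractional saturation is v/Vmax = 110/530 = 0.2075.
Then [S]/(Km+[S]) = 0.2075 ⇒ [S] = 6.6 × 0.2075/(1 − 0.2075) = 1.73 µM.

1.73 µM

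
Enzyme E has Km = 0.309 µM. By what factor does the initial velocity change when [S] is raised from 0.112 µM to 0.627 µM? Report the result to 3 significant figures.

Since Vmax cancels, v₂/v₁ = [S]₂(Km+[S]₁) / [S]₁(Km+[S]₂).
= 0.627×(0.309+0.112) / (0.112×(0.309+0.627)) = 0.2640/0.1048 = 2.52.

2.52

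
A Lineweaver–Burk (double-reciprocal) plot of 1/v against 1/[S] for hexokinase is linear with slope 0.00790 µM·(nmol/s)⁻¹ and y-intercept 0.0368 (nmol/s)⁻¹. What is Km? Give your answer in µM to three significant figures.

y-intercept = 1/Vmax ⇒ Vmax = 27.2 nmol/s; slope = Km/Vmax ⇒ Km = slope × Vmax.
Km = 0.00790 × 27.2 = 0.215 µM.

0.215 µM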